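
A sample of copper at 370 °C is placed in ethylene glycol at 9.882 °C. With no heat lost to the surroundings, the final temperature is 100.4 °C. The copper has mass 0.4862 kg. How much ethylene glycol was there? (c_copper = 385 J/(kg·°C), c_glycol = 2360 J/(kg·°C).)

m ≈ 0.236 kg

Setting the total heat transfer to zero:
0.4862×385×(100.4 − 370) + m×2360×(100.4 − 9.882) = 0
213622 m = 50466
m = 50466/213622 ≈ 0.2362 kg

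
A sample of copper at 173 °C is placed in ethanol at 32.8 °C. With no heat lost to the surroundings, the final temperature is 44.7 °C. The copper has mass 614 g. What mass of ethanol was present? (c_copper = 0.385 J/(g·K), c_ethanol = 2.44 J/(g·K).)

m ≈ 1040 g

Heat lost by the copper = heat gained by the ethanol:
614·0.385·(173 − 44.7) = m·2.44·(44.7 − 32.8)
29.04 m = 30329  ⇒  m ≈ 1045 g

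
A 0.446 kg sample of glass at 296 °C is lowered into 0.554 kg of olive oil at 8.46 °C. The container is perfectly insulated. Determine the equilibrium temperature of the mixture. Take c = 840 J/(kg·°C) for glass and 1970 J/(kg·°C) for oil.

T_f is the heat-capacity-weighted average of the initial temperatures:
T_f = (374.64·296 + 1091.4·8.46) / (374.64 + 1091.4)
    = 120127 / 1466 ≈ 81.94 °C

T_f ≈ 81.9 °C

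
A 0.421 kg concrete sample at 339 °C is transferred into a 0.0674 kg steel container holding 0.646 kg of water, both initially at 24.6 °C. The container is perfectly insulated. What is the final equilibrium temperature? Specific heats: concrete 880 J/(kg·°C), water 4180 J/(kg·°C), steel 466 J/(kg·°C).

With ΣQ=0 the equilibrium temperature is the m·c-weighted mean:
T_f = (370.48·339 + 2700.3·24.6 + 31.41·24.6) / (370.48 + 2700.3 + 31.41)
    = 192792 / 3102.2 ≈ 62.15 °C

T_f ≈ 62.1 °C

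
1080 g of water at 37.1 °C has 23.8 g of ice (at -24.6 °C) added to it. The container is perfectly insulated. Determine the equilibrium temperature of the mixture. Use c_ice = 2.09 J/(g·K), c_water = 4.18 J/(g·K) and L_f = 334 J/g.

Net heat exchanged in the isolated system is zero:
ice -24.6→0 °C: 23.8×2.09×24.6 = 1223.7; latent heat to melt: 23.8×334 = 7949.2; meltwater 0→T: 23.8×4.18×T = 99.48 T; water cools: 1080×4.18×(T − 37.1) = 4514.4(T − 37.1)
4613.9 T = 167484 − 9172.9 = 158311
T ≈ 34.31 °C — above 0 °C, consistent with complete melting.

T_f ≈ 34.3 °C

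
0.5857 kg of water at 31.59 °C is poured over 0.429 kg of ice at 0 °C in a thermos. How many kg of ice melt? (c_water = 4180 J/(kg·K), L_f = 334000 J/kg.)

m_melted ≈ 0.232 kg

Water can give up m c ΔT = 0.5857×4180×31.59 = 77339 J before reaching 0 °C.
Fully melting the ice requires m_ice L_f = 0.429×334000 = 143286 J.
Since 77339 < 143286 J, not all the ice melts; equilibrium is at 0 °C.
Mass melted = 77339/334000 ≈ 0.2316 kg.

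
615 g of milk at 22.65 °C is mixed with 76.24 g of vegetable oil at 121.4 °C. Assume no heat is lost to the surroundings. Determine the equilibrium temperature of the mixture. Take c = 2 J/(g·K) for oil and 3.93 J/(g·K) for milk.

T_f ≈ 28.5 °C

T_f is the heat-capacity-weighted average of the initial temperatures:
T_f = (152.48·121.4 + 2417·22.65) / (152.48 + 2417)
    = 73255 / 2569.4 ≈ 28.51 °C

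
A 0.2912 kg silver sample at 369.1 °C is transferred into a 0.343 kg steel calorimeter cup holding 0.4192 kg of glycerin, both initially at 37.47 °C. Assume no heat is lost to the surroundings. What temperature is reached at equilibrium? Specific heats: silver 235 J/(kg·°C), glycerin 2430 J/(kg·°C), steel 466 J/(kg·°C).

Taking heat into each body as positive, Σ m c ΔT = 0:
0.2912·235·(T − 369.1) + 0.4192·2430·(T − 37.47) + 0.343·466·(T − 37.47) = 0
68.43(T − 369.1) + 1018.7(T − 37.47) + 159.84(T − 37.47) = 0
1246.9 T = 69416
T ≈ 55.67 °C

T_f ≈ 55.7 °C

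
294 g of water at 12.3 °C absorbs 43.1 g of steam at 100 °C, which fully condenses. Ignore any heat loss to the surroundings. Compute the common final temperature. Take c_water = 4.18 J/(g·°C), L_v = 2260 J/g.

T_f ≈ 92.6 °C

Setting the total heat transfer to zero:
steam→water at 100 °C releases m L_v = 43.1×2260 = 97406; condensate cools 100→T: 43.1×4.18×(T − 100) = 180.16(T − 100); original water: 1228.9(T − 12.3)
1409.1 T = 97406 + 18016 + 15116 = 130538
T ≈ 92.64 °C, under the boiling point, so the assumption holds.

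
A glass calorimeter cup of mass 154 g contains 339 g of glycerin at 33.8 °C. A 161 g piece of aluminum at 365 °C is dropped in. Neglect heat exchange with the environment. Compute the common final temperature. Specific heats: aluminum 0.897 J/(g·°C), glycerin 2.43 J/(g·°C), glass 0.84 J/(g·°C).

T_f ≈ 77.4 °C

Energy conservation, ΣQ = 0:
161·0.897·(T − 365) + 339·2.43·(T − 33.8) + 154·0.84·(T − 33.8) = 0
144.42(T − 365) + 823.77(T − 33.8) + 129.36(T − 33.8) = 0
(144.42 + 823.77 + 129.36) T = 144.42·365 + 823.77·33.8 + 129.36·33.8
T = 84928 / 1097.5 = 77.4 °C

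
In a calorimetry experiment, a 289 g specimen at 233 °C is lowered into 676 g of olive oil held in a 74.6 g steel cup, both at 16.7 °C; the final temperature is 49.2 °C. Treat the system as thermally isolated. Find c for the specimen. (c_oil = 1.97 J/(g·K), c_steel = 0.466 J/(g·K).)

c ≈ 0.836 J/(g·K)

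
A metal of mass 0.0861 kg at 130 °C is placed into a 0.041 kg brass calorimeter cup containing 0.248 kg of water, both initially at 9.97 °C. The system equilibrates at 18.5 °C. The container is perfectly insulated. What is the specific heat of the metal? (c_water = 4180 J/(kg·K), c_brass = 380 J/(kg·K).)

Let T be the final temperature. ΣQ_i = 0:
0.0861×c×(18.5 − 130) + 0.248×4180×(18.5 − 9.97) + 0.041×380×(18.5 − 9.97) = 0
-9.6 c = -8975.4
c = -8975.4/-9.6 ≈ 934.9 J/(kg·K)

c ≈ 935 J/(kg·K)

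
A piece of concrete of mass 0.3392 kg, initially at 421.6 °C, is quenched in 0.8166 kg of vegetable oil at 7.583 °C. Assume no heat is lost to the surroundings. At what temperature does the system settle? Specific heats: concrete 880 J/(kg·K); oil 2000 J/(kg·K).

T_f ≈ 71.6 °C

|Q_concrete| = |Q_oil|:
0.3392·880·(421.6 − T) = 0.8166·2000·(T − 7.583)
298.5(421.6 − T) = 1633.2(T − 7.583)
1931.7 T = 138230  ⇒  T ≈ 71.56 °C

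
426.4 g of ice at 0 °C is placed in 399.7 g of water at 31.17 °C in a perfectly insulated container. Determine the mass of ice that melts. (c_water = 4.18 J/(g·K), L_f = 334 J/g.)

Cooling the water to 0 °C releases 399.7×4.18×31.17 = 52077 J.
Melting all 426.4 g of ice would need 426.4×334 = 142418 J.
Since 52077 < 142418 J, not all the ice melts; equilibrium is at 0 °C.
Mass melted = 52077/334 ≈ 155.9 g.

m_melted ≈ 156 g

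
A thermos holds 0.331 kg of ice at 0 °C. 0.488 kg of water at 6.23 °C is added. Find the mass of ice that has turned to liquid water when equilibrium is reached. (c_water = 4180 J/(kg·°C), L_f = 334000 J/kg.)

m_melted ≈ 0.038 kg

Water can give up m c ΔT = 0.488·4180·6.23 = 12708 J before reaching 0 °C.
Melting all 0.331 kg of ice would need 0.331·334000 = 110554 J.
That's not enough to melt it all — equilibrium is at 0 °C with ice remaining.
m_melt = 12708 / L_f = 0.03805 kg.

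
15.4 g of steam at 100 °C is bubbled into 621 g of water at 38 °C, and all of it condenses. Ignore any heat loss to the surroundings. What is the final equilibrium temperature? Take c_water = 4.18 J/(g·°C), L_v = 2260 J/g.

T_f ≈ 52.6 °C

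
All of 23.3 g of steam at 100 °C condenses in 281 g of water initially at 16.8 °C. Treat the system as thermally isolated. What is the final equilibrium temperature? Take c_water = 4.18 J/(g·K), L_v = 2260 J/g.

T_f ≈ 64.6 °C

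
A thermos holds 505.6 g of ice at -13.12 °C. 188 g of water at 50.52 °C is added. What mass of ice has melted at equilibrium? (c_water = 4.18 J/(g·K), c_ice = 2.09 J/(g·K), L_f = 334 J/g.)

Water can give up m c ΔT = 188·4.18·50.52 = 39701 J before reaching 0 °C.
Warming the ice to 0 °C takes 505.6·2.09·13.12 = 13864 J, leaving 25837 J for melting.
Melting all 505.6 g of ice would need 505.6·334 = 168870 J.
25837 J < 168870 J, so only part of the ice melts and the system sits at 0 °C.
m_melted·334 = 25837  ⇒  m_melted ≈ 77.36 g.

m_melted ≈ 77.4 g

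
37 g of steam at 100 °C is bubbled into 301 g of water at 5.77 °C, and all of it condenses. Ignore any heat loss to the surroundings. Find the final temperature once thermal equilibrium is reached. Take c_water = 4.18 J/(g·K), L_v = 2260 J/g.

Sum of m c ΔT and latent-heat terms is zero:
steam→water at 100 °C releases m L_v = 37×2260 = 83620; condensed water 100 °C→T: 154.66(T − 100); water warms: 301×4.18×(T − 5.77) = 1258.2(T − 5.77)
1412.8 T = 83620 + 15466 + 7259.7 = 106346
T ≈ 75.27 °C (< 100 °C, so full condensation is consistent).

T_f ≈ 75.3 °C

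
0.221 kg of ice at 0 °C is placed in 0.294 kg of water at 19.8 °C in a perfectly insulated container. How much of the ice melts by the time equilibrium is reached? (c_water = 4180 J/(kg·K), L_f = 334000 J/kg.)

m_melted ≈ 0.0729 kg

Cooling the water to 0 °C releases 0.294×4180×19.8 = 24333 J.
Melting all 0.221 kg of ice would need 0.221×334000 = 73814 J.
That's not enough to melt it all — equilibrium is at 0 °C with ice remaining.
m_melt = 24333 / L_f = 0.07285 kg.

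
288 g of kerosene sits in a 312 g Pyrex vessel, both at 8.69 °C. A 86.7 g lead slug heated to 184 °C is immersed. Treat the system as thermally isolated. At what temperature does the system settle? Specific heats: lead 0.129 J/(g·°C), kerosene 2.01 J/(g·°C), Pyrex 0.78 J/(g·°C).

T_f ≈ 11.0 °C

T_f = Σ m_i c_i T_i / Σ m_i c_i:
T_f = (11.18*184 + 578.88*8.69 + 243.36*8.69) / (11.18 + 578.88 + 243.36)
    = 9203.2 / 833.42 ≈ 11.04 °C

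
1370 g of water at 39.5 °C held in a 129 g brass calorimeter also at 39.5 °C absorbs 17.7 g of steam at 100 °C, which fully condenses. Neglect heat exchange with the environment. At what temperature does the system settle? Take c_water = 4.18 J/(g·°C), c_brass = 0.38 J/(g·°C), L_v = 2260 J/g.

T_f ≈ 47.1 °C

Let T be the final temperature. ΣQ_i = 0:
latent heat released on condensation: 17.7×2260 = 40002; condensed water 100 °C→T: 73.99(T − 100); original water: 5726.6(T − 39.5); brass cup: 129×0.38×(T − 39.5) = 49.02(T − 39.5)
5849.6 T = 40002 + 7398.6 + 228137 = 275538
T ≈ 47.10 °C (< 100 °C, so full condensation is consistent).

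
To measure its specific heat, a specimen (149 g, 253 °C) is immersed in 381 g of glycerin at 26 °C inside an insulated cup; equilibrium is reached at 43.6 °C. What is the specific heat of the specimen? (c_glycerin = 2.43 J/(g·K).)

Heat lost by the specimen = heat gained by the glycerin:
149·c·(253 − 43.6) = 381·2.43·(43.6 − 26)
31201 c = 16295  ⇒  c ≈ 0.5223 J/(g·K)

c ≈ 0.522 J/(g·K)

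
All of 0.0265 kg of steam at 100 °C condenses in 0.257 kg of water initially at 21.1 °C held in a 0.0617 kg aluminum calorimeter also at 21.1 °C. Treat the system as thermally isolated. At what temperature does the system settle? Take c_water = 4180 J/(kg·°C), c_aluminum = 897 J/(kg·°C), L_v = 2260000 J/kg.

Energy balance with sensible and latent terms:
steam→water at 100 °C releases m L_v = 0.0265·2260000 = 59890; condensate cools 100→T: 0.0265·4180·(T − 100) = 110.77(T − 100); original water: 1074.3(T − 21.1); cup: 55.34(T − 21.1)
1240.4 T = 59890 + 11077 + 23835 = 94802
T ≈ 76.43 °C — below 100 °C, confirming all the steam condensed.

T_f ≈ 76.4 °C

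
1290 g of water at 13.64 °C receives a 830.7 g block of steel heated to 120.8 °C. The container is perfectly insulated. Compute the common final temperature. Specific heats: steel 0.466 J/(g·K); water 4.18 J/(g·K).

T_f ≈ 20.8 °C

Taking heat into each body as positive, Σ m c ΔT = 0:
830.7×0.466×(T − 120.8) + 1290×4.18×(T − 13.64) = 0
387.11(T − 120.8) + 5392.2(T − 13.64) = 0
5779.3 T = 120312
T = 120312/5779.3 ≈ 20.82 °C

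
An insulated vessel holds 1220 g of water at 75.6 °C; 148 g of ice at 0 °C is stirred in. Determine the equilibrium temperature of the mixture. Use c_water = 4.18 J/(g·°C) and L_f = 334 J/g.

T_f ≈ 58.8 °C

Let T be the final temperature. ΣQ_i = 0:
fusion: m_ice L_f = 148×334 = 49432; meltwater 0→T: 148×4.18×T = 618.64 T; water: 5099.6(T − 75.6)
5718.2 T = 385530 − 49432 = 336098
T ≈ 58.78 °C — above 0 °C, consistent with complete melting.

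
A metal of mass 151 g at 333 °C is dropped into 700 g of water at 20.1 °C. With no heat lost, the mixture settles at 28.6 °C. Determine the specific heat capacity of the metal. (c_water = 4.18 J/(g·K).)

Conservation of energy gives ΣQ = 0:
151×c×(28.6 − 333) + 700×4.18×(28.6 − 20.1) = 0
-45964 c = -24871
c = -24871/-45964 ≈ 0.5411 J/(g·K)

c ≈ 0.541 J/(g·K)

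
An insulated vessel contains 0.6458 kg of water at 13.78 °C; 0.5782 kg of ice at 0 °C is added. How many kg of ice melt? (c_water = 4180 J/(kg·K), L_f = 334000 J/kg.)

m_melted ≈ 0.111 kg

Heat available from the water dropping to 0 °C: 0.6458·4180·13.78 = 37198 J.
Fully melting the ice requires m_ice L_f = 0.5782·334000 = 193119 J.
Since 37198 < 193119 J, not all the ice melts; equilibrium is at 0 °C.
Mass melted = 37198/334000 ≈ 0.1114 kg.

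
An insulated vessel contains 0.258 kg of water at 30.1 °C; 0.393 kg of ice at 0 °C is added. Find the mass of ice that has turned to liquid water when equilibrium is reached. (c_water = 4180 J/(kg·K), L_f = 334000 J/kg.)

Heat available from the water dropping to 0 °C: 0.258·4180·30.1 = 32461 J.
Fully melting the ice requires m_ice L_f = 0.393·334000 = 131262 J.
32461 J < 131262 J, so only part of the ice melts and the system sits at 0 °C.
m_melted·334000 = 32461  ⇒  m_melted ≈ 0.09719 kg.

m_melted ≈ 0.0972 kg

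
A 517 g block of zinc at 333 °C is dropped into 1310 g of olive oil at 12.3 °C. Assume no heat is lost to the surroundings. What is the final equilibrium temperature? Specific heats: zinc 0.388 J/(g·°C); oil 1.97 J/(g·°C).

T_f ≈ 35.4 °C

Heat lost by the zinc equals heat gained by the oil:
517×0.388×(333 − T) = 1310×1.97×(T − 12.3)
200.6(333 − T) = 2580.7(T − 12.3)
2781.3 T = 98541  ⇒  T ≈ 35.43 °C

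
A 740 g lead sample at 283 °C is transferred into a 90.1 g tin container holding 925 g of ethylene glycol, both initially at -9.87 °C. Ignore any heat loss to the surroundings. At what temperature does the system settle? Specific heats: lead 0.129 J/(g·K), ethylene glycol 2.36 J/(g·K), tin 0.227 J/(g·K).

T_f is the heat-capacity-weighted average of the initial temperatures:
T_f = (95.46×283 + 2183×(-9.87) + 20.45×(-9.87)) / (95.46 + 2183 + 20.45)
    = 5267.1 / 2298.9 ≈ 2.29 °C

T_f ≈ 2.3 °C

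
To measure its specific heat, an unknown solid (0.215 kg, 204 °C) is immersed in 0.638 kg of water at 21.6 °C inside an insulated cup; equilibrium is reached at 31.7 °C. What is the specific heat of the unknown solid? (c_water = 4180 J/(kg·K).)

m_s c (T_s − T_f) = m_water c_water (T_f − T_0):
0.215·c·(204 − 31.7) = 0.638·4180·(31.7 − 21.6)
37.04 c = 26935  ⇒  c ≈ 727.1 J/(kg·K)

c ≈ 727 J/(kg·K)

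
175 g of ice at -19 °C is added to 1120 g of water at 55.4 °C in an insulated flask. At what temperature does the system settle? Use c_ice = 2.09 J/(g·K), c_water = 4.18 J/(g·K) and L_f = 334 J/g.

Conservation of energy gives ΣQ = 0:
warm ice to 0 °C: 175·2.09·(0 − (-19)) = 6949.2
  fusion: m_ice L_f = 175·334 = 58450
  warm the meltwater: 731.5 T
  water cools: 1120·4.18·(T − 55.4) = 4681.6(T − 55.4)
5413.1 T = 259361 − 65399 = 193961
T ≈ 35.83 °C. Since T > 0 °C, the all-ice-melts assumption holds.

T_f ≈ 35.8 °C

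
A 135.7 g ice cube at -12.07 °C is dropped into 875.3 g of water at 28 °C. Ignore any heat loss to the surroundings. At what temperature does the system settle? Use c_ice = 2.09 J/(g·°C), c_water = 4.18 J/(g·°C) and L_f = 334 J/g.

T_f ≈ 12.7 °C

Net heat exchanged in the isolated system is zero:
warm ice to 0 °C: 135.7×2.09×(0 − (-12.07)) = 3423.2
  fusion: m_ice L_f = 135.7×334 = 45324
  warm the meltwater: 567.23 T
  water cools: 875.3×4.18×(T − 28) = 3658.8(T − 28)
4226 T = 102445 − 48747 = 53698
T ≈ 12.71 °C. Since T > 0 °C, the all-ice-melts assumption holds.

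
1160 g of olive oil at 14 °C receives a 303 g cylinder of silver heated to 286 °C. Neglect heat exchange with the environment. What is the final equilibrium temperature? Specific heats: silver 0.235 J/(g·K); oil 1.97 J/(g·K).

|Q_silver| = |Q_oil|:
303·0.235·(286 − T) = 1160·1.97·(T − 14)
71.2(286 − T) = 2285.2(T − 14)
2356.4 T = 52357  ⇒  T ≈ 22.22 °C

T_f ≈ 22.2 °C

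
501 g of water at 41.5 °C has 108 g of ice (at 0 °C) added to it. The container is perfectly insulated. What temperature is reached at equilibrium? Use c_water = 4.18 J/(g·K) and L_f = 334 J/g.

Taking heat into each body as positive, Σ m c ΔT = 0:
melt ice: 108·334 = 36072
  warm the meltwater: 451.44 T
  water cools: 501·4.18·(T − 41.5) = 2094.2(T − 41.5)
2545.6 T = 86908 − 36072 = 50836
T ≈ 19.97 °C — above 0 °C, consistent with complete melting.

T_f ≈ 20.0 °C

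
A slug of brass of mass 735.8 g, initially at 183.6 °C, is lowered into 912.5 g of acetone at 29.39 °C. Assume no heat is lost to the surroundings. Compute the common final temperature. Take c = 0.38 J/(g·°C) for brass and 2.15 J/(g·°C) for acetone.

T_f = Σ m_i c_i T_i / Σ m_i c_i:
T_f = (279.6·183.6 + 1961.9·29.39) / (279.6 + 1961.9)
    = 108995 / 2241.5 ≈ 48.63 °C

T_f ≈ 48.6 °C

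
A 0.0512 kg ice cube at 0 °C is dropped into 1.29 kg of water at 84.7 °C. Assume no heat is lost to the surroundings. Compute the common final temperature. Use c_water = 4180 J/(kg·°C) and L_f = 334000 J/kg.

Energy balance with sensible and latent terms:
fusion: m_ice L_f = 0.0512×334000 = 17101; warm the meltwater: 214.02 T; water cools: 1.29×4180×(T − 84.7) = 5392.2(T − 84.7)
5606.2 T = 456719 − 17101 = 439619
T ≈ 78.42 °C (positive, so assuming full melt was valid).

T_f ≈ 78.4 °C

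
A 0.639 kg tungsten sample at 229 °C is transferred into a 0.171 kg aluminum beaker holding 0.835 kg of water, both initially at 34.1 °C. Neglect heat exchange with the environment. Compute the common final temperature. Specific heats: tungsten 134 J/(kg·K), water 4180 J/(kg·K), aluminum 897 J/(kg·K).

Energy conservation, ΣQ = 0:
0.639*134*(T − 229) + 0.835*4180*(T − 34.1) + 0.171*897*(T − 34.1) = 0
85.63(T − 229) + 3490.3(T − 34.1) + 153.39(T − 34.1) = 0
(85.63 + 3490.3 + 153.39) T = 85.63*229 + 3490.3*34.1 + 153.39*34.1
T ≈ 38.57 °C

T_f ≈ 38.6 °C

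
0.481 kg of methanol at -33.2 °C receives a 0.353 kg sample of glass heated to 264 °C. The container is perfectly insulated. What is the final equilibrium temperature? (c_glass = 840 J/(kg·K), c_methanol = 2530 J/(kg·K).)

Net heat exchanged in the isolated system is zero:
0.353·840·(T − 264) + 0.481·2530·(T − (-33.2)) = 0
296.52(T − 264) + 1216.9(T − (-33.2)) = 0
(296.52 + 1216.9) T = 296.52·264 + 1216.9·(-33.2)
T = 37879 / 1513.5 = 25 °C

T_f ≈ 25.0 °C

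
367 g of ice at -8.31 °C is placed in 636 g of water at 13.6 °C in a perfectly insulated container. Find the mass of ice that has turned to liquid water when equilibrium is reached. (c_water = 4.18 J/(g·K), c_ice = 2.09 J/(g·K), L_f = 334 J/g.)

m_melted ≈ 89.2 g

Cooling the water to 0 °C releases 636×4.18×13.6 = 36155 J.
Warming the ice to 0 °C takes 367×2.09×8.31 = 6374 J, leaving 29781 J for melting.
To melt every bit of ice: 367×334 = 122578 J.
29781 J < 122578 J, so only part of the ice melts and the system sits at 0 °C.
Mass melted = 29781/334 ≈ 89.17 g.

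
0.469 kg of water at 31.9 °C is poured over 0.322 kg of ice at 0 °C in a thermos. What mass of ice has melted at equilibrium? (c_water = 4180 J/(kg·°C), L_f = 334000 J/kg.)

Heat available from the water dropping to 0 °C: 0.469×4180×31.9 = 62537 J.
Melting all 0.322 kg of ice would need 0.322×334000 = 107548 J.
62537 J < 107548 J, so only part of the ice melts and the system sits at 0 °C.
m_melted×334000 = 62537  ⇒  m_melted ≈ 0.1872 kg.

m_melted ≈ 0.187 kg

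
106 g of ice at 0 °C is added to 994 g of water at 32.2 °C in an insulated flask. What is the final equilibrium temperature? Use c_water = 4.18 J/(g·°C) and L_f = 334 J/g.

T_f ≈ 21.4 °C

Sum of m c ΔT and latent-heat terms is zero:
fusion: m_ice L_f = 106×334 = 35404
  meltwater 0→T: 106×4.18×T = 443.08 T
  water cools: 994×4.18×(T − 32.2) = 4154.9(T − 32.2)
4598 T = 133788 − 35404 = 98384
T ≈ 21.40 °C — above 0 °C, consistent with complete melting.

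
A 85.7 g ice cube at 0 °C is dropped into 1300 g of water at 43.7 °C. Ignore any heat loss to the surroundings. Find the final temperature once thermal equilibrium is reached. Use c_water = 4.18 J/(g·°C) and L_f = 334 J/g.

T_f ≈ 36.1 °C

Heat gained plus heat lost sum to zero:
melt ice: 85.7·334 = 28624; warm the meltwater: 358.23 T; water cools: 1300·4.18·(T − 43.7) = 5434(T − 43.7)
5792.2 T = 237466 − 28624 = 208842
T ≈ 36.06 °C (positive, so assuming full melt was valid).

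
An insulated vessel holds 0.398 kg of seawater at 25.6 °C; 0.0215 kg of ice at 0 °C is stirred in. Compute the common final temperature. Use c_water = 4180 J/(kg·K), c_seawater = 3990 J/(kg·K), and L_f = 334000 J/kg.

T_f ≈ 19.9 °C

Conservation of energy gives ΣQ = 0:
melt ice: 0.0215×334000 = 7181
  warm the meltwater: 89.87 T
  seawater: 1588(T − 25.6)
1677.9 T = 40653 − 7181 = 33472
T ≈ 19.95 °C — above 0 °C, consistent with complete melting.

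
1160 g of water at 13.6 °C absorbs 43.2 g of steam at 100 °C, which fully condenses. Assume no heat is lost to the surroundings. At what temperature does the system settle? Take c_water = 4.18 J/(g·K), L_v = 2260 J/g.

T_f ≈ 36.1 °C

Energy conservation, ΣQ = 0:
condense steam: −43.2×2260 = −97632; condensate cools 100→T: 43.2×4.18×(T − 100) = 180.58(T − 100); original water: 4848.8(T − 13.6)
5029.4 T = 97632 + 18058 + 65944 = 181633
T ≈ 36.11 °C, under the boiling point, so the assumption holds.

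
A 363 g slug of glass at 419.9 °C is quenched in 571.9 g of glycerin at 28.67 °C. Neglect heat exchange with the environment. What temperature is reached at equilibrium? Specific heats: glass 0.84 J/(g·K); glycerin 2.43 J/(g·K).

T_f ≈ 99.1 °C

T_f is the heat-capacity-weighted average of the initial temperatures:
T_f = (304.92*419.9 + 1389.7*28.67) / (304.92 + 1389.7)
    = 167879 / 1694.6 ≈ 99.06 °C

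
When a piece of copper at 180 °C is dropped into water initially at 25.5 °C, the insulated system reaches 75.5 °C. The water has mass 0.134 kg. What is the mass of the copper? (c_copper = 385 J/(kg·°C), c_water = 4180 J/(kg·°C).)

m ≈ 0.696 kg

|Q_copper| = |Q_water|:
m×385×(180 − 75.5) = 0.134×4180×(75.5 − 25.5)
40232 m = 28006  ⇒  m ≈ 0.6961 kg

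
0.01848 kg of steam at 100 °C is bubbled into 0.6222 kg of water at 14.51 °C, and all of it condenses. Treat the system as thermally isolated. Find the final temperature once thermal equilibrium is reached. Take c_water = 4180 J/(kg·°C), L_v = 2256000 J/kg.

Net heat exchanged in the isolated system is zero:
latent heat released on condensation: 0.01848·2256000 = 41691
  condensate cools 100→T: 0.01848·4180·(T − 100) = 77.25(T − 100)
  water warms: 0.6222·4180·(T − 14.51) = 2600.8(T − 14.51)
2678 T = 41691 + 7724.6 + 37738 = 87153
T ≈ 32.54 °C, under the boiling point, so the assumption holds.

T_f ≈ 32.5 °C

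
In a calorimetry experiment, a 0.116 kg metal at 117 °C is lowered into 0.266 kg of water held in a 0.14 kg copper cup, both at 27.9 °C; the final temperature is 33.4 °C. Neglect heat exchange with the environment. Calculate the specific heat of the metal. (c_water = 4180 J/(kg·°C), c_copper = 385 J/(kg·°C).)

c ≈ 661 J/(kg·°C)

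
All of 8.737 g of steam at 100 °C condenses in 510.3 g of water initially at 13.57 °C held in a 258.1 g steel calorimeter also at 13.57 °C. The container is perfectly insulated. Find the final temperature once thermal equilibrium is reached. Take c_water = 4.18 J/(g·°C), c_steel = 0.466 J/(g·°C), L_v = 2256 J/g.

T_f ≈ 23.6 °C

Net heat exchanged in the isolated system is zero:
condense steam: −8.737·2256 = −19711; condensed water 100 °C→T: 36.52(T − 100); water warms: 510.3·4.18·(T − 13.57) = 2133.1(T − 13.57); cup: 120.27(T − 13.57)
2289.8 T = 19711 + 3652.1 + 30578 = 53940
T ≈ 23.56 °C (< 100 °C, so full condensation is consistent).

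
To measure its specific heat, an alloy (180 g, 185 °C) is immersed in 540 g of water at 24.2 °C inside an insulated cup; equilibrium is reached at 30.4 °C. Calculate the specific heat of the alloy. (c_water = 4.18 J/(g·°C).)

c ≈ 0.503 J/(g·°C)

Net heat exchanged in the isolated system is zero:
180×c×(30.4 − 185) + 540×4.18×(30.4 − 24.2) = 0
-27828 c = -13995
c = -13995/-27828 ≈ 0.5029 J/(g·°C)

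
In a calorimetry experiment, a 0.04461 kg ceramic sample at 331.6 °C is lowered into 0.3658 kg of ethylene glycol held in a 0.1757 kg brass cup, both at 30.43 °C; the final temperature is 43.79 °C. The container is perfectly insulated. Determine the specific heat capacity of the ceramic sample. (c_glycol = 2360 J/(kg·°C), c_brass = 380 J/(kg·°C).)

Setting the total heat transfer to zero:
0.04461·c·(43.79 − 331.6) + 0.3658·2360·(43.79 − 30.43) + 0.1757·380·(43.79 − 30.43) = 0
-12.84 c = -12426
c = -12426/-12.84 ≈ 967.8 J/(kg·°C)

c ≈ 968 J/(kg·°C)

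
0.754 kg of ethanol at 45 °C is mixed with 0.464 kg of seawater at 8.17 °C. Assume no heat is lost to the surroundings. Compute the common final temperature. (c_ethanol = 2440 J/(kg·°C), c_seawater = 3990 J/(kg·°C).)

T_f ≈ 26.5 °C

With ΣQ=0 the equilibrium temperature is the m·c-weighted mean:
T_f = (1839.8*45 + 1851.4*8.17) / (1839.8 + 1851.4)
    = 97915 / 3691.1 ≈ 26.53 °C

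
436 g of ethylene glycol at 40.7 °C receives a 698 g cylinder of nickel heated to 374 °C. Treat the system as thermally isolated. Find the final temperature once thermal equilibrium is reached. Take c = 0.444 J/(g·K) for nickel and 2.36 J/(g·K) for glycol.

T_f ≈ 117.8 °C

Heat lost by the nickel equals heat gained by the glycol:
698*0.444*(374 − T) = 436*2.36*(T − 40.7)
309.91(374 − T) = 1029(T − 40.7)
1338.9 T = 157786  ⇒  T ≈ 117.85 °C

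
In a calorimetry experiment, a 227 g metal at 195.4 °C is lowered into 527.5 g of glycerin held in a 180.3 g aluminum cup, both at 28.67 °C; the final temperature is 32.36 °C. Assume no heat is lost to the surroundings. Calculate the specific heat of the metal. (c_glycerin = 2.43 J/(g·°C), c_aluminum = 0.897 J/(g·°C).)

Conservation of energy gives ΣQ = 0:
227×c×(32.36 − 195.4) + 527.5×2.43×(32.36 − 28.67) + 180.3×0.897×(32.36 − 28.67) = 0
-37010 c = -5326.7
c = -5326.7/-37010 ≈ 0.1439 J/(g·°C)

c ≈ 0.144 J/(g·°C)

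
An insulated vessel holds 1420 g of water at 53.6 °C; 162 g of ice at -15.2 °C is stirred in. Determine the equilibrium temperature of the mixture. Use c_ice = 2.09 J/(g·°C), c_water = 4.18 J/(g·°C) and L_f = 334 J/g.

T_f ≈ 39.2 °C

Taking heat into each body as positive, Σ m c ΔT = 0:
warm ice to 0 °C: 162×2.09×(0 − (-15.2)) = 5146.4
  fusion: m_ice L_f = 162×334 = 54108
  warm the meltwater: 677.16 T
  water cools: 1420×4.18×(T − 53.6) = 5935.6(T − 53.6)
6612.8 T = 318148 − 59254 = 258894
T ≈ 39.15 °C (positive, so assuming full melt was valid).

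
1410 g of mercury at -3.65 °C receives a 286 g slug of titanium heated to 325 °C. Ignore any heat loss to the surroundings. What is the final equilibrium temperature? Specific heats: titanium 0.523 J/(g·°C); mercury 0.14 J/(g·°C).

T_f ≈ 138.0 °C

|Q_titanium| = |Q_mercury|:
286*0.523*(325 − T) = 1410*0.14*(T − (-3.65))
149.58(325 − T) = 197.4(T − (-3.65))
346.98 T = 47892  ⇒  T ≈ 138.03 °C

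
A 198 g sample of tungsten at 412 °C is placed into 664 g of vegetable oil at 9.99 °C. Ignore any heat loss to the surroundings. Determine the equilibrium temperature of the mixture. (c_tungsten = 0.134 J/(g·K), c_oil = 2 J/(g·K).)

Setting the total heat transfer to zero:
198·0.134·(T − 412) + 664·2·(T − 9.99) = 0
(26.53 + 1328) T = 26.53·412 + 1328·9.99
T = 24198 / 1354.5 = 17.9 °C

T_f ≈ 17.9 °C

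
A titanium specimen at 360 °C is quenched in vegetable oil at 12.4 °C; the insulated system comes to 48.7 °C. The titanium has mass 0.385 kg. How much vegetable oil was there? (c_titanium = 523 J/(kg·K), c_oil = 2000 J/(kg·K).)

m ≈ 0.863 kg

Conservation of energy gives ΣQ = 0:
0.385×523×(48.7 − 360) + m×2000×(48.7 − 12.4) = 0
72600 m = 62682
m = 62682/72600 ≈ 0.8634 kg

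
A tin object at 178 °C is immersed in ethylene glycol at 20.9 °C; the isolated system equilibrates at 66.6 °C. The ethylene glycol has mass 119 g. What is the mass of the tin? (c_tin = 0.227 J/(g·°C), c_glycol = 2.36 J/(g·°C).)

Heat lost by the tin = heat gained by the glycol:
m·0.227·(178 − 66.6) = 119·2.36·(66.6 − 20.9)
25.29 m = 12834  ⇒  m ≈ 507.5 g

m ≈ 508 g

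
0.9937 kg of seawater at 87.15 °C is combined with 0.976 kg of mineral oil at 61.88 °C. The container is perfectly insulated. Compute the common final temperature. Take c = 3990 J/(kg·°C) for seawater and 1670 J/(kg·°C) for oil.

Setting the total heat transfer to zero:
0.9937×3990×(T − 87.15) + 0.976×1670×(T − 61.88) = 0
3964.9(T − 87.15) + 1629.9(T − 61.88) = 0
(3964.9 + 1629.9) T = 3964.9×87.15 + 1629.9×61.88
T = 446397 / 5594.8 = 79.8 °C

T_f ≈ 79.8 °C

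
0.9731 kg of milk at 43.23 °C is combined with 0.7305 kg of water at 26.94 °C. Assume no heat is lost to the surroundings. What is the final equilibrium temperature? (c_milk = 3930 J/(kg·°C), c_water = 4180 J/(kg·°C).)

T_f ≈ 36.0 °C

T_f is the heat-capacity-weighted average of the initial temperatures:
T_f = (3824.3*43.23 + 3053.5*26.94) / (3824.3 + 3053.5)
    = 247585 / 6877.8 ≈ 36.00 °C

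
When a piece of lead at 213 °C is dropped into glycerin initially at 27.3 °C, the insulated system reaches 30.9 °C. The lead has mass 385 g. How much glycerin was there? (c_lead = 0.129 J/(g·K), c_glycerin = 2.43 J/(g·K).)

|Q_lead| = |Q_glycerin|:
385×0.129×(213 − 30.9) = m×2.43×(30.9 − 27.3)
8.748 m = 9044  ⇒  m ≈ 1034 g

m ≈ 1030 g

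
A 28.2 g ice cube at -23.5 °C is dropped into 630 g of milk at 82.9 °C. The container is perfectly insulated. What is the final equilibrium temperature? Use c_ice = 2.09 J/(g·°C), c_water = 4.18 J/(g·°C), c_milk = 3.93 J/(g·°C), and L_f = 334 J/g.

Setting the total heat transfer to zero:
warm ice to 0 °C: 28.2×2.09×(0 − (-23.5)) = 1385; melt ice: 28.2×334 = 9418.8; meltwater 0→T: 28.2×4.18×T = 117.88 T; milk cools: 630×3.93×(T − 82.9) = 2475.9(T − 82.9)
2593.8 T = 205252 − 10804 = 194448
T ≈ 74.97 °C (positive, so assuming full melt was valid).

T_f ≈ 75.0 °C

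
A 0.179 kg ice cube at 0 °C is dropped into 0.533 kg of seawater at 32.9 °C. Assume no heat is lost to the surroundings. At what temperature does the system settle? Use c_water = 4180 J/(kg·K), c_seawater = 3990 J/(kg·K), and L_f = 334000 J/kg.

Taking heat into each body as positive, Σ m c ΔT = 0:
melt ice: 0.179·334000 = 59786; warm the meltwater: 748.22 T; seawater: 2126.7(T − 32.9)
2874.9 T = 69967 − 59786 = 10181
T ≈ 3.54 °C (positive, so assuming full melt was valid).

T_f ≈ 3.5 °C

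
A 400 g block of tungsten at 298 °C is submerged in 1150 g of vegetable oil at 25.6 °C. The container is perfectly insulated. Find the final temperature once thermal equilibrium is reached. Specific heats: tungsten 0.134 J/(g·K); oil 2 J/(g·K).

T_f = Σ m_i c_i T_i / Σ m_i c_i:
T_f = (53.6×298 + 2300×25.6) / (53.6 + 2300)
    = 74853 / 2353.6 ≈ 31.80 °C

T_f ≈ 31.8 °C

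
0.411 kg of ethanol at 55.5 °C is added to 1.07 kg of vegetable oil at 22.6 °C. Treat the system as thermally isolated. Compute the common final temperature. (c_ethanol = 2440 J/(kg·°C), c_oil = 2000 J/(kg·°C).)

T_f ≈ 33.1 °C

|Q_ethanol| = |Q_oil|:
0.411*2440*(55.5 − T) = 1.07*2000*(T − 22.6)
1002.8(55.5 − T) = 2140(T − 22.6)
3142.8 T = 104022  ⇒  T ≈ 33.10 °C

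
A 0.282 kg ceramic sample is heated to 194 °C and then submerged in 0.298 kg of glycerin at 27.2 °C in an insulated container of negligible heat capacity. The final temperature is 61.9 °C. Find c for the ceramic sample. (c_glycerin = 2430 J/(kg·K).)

Energy conservation, ΣQ = 0:
0.282×c×(61.9 − 194) + 0.298×2430×(61.9 − 27.2) = 0
-37.25 c = -25128
c = -25128/-37.25 ≈ 674.5 J/(kg·K)

c ≈ 675 J/(kg·K)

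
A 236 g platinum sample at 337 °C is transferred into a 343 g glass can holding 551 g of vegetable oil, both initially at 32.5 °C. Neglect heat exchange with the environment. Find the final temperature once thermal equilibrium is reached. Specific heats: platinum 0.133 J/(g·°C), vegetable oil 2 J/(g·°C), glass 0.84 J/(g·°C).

T_f ≈ 39.2 °C

Let T be the final temperature. ΣQ_i = 0:
236·0.133·(T − 337) + 551·2·(T − 32.5) + 343·0.84·(T − 32.5) = 0
31.39(T − 337) + 1102(T − 32.5) + 288.12(T − 32.5) = 0
(31.39 + 1102 + 288.12) T = 31.39·337 + 1102·32.5 + 288.12·32.5
T = 55757 / 1421.5 = 39.2 °C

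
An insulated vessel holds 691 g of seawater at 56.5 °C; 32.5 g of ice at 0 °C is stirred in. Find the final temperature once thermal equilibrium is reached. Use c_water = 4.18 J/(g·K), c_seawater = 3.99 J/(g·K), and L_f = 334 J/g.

T_f ≈ 50.1 °C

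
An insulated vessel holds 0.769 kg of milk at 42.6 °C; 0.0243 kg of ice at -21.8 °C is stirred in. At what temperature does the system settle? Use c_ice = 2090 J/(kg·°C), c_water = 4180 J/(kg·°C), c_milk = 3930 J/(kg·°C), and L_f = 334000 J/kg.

T_f ≈ 38.3 °C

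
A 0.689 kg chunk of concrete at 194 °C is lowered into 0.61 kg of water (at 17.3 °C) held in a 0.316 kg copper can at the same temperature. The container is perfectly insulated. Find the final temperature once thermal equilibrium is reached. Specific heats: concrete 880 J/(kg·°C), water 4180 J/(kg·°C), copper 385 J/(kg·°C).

T_f ≈ 50.0 °C

Taking heat into each body as positive, Σ m c ΔT = 0:
0.689*880*(T − 194) + 0.61*4180*(T − 17.3) + 0.316*385*(T − 17.3) = 0
606.32(T − 194) + 2549.8(T − 17.3) + 121.66(T − 17.3) = 0
3277.8 T = 163842
T = 163842 / 3277.8 = 50 °C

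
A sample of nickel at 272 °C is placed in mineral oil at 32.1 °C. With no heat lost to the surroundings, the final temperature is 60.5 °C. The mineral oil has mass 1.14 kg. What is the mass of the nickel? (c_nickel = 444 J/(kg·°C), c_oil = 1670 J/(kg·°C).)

Heat lost by the nickel = heat gained by the oil:
m·444·(272 − 60.5) = 1.14·1670·(60.5 − 32.1)
93906 m = 54068  ⇒  m ≈ 0.5758 kg

m ≈ 0.576 kg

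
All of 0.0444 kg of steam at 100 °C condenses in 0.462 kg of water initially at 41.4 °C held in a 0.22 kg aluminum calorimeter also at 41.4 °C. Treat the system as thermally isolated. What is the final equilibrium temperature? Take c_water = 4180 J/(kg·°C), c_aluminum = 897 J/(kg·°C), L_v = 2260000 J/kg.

T_f ≈ 89.5 °C

Sum of m c ΔT and latent-heat terms is zero:
condense steam: −0.0444·2260000 = −100344; condensate cools 100→T: 0.0444·4180·(T − 100) = 185.59(T − 100); original water: 1931.2(T − 41.4); aluminum cup: 0.22·897·(T − 41.4) = 197.34(T − 41.4)
2314.1 T = 100344 + 18559 + 88120 = 207023
T ≈ 89.46 °C, under the boiling point, so the assumption holds.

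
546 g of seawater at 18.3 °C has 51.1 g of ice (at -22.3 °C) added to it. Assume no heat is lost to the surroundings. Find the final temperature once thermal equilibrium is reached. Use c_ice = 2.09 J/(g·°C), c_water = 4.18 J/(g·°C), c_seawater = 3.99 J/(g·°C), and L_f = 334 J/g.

T_f ≈ 8.5 °C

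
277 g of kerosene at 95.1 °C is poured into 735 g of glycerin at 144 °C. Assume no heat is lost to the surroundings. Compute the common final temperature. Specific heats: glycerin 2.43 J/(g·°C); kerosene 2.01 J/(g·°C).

T_f ≈ 132.4 °C

With ΣQ=0 the equilibrium temperature is the m·c-weighted mean:
T_f = (1786.1×144 + 556.77×95.1) / (1786.1 + 556.77)
    = 310140 / 2342.8 ≈ 132.38 °C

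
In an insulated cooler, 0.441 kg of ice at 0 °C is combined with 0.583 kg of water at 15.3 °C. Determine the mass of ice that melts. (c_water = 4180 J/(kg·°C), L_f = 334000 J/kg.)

Heat available from the water dropping to 0 °C: 0.583×4180×15.3 = 37285 J.
To melt every bit of ice: 0.441×334000 = 147294 J.
37285 J < 147294 J, so only part of the ice melts and the system sits at 0 °C.
Mass melted = 37285/334000 ≈ 0.1116 kg.

m_melted ≈ 0.112 kg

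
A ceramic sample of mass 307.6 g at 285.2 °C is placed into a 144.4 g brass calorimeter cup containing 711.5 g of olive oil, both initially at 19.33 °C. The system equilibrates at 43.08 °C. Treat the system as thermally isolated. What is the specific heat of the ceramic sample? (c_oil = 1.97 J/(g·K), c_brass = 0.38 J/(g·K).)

c ≈ 0.464 J/(g·K)

Setting the total heat transfer to zero:
307.6×c×(43.08 − 285.2) + 711.5×1.97×(43.08 − 19.33) + 144.4×0.38×(43.08 − 19.33) = 0
-74476 c = -34593
c = -34593/-74476 ≈ 0.4645 J/(g·K)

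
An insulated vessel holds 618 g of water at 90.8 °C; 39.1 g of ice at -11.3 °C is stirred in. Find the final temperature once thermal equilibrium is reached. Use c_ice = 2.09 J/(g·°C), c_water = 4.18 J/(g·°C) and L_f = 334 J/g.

Taking heat into each body as positive, Σ m c ΔT = 0:
warm ice to 0 °C: 39.1·2.09·(0 − (-11.3)) = 923.42
  melt ice: 39.1·334 = 13059
  meltwater 0→T: 39.1·4.18·T = 163.44 T
  water cools: 618·4.18·(T − 90.8) = 2583.2(T − 90.8)
2746.7 T = 234558 − 13983 = 220575
T ≈ 80.31 °C. Since T > 0 °C, the all-ice-melts assumption holds.

T_f ≈ 80.3 °C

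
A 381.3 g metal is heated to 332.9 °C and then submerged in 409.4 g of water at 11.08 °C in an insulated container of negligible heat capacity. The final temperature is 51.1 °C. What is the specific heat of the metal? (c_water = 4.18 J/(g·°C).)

Setting the total heat transfer to zero:
381.3×c×(51.1 − 332.9) + 409.4×4.18×(51.1 − 11.08) = 0
-107450 c = -68486
c = -68486/-107450 ≈ 0.6374 J/(g·°C)

c ≈ 0.637 J/(g·°C)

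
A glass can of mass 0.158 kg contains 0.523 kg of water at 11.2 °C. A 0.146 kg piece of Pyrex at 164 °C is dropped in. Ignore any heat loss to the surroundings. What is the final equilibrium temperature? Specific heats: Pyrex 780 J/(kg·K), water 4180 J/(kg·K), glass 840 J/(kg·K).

Heat gained plus heat lost sum to zero:
0.146×780×(T − 164) + 0.523×4180×(T − 11.2) + 0.158×840×(T − 11.2) = 0
(113.88 + 2186.1 + 132.72) T = 113.88×164 + 2186.1×11.2 + 132.72×11.2
T = 44648 / 2432.7 = 18.4 °C

T_f ≈ 18.4 °C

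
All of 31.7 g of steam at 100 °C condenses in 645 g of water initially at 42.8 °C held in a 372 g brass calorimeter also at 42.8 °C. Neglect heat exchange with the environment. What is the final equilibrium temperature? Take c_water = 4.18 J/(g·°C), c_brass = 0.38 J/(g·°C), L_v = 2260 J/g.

T_f ≈ 69.5 °C

Taking heat into each body as positive, Σ m c ΔT = 0:
condense steam: −31.7×2260 = −71642
  condensed water 100 °C→T: 132.51(T − 100)
  original water: 2696.1(T − 42.8)
  brass cup: 372×0.38×(T − 42.8) = 141.36(T − 42.8)
2970 T = 71642 + 13251 + 121443 = 206336
T ≈ 69.47 °C, under the boiling point, so the assumption holds.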